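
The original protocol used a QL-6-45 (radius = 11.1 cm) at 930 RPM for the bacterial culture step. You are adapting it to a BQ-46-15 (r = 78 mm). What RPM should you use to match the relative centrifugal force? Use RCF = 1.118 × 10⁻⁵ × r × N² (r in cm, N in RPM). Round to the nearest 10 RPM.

RCF_original = 1.118 × 10⁻⁵ × 11.1 × (930)² = 1.118 × 10⁻⁵ × 11.1 × 864,900 ≈ 107.3 × g
Your rotor: r = 78 mm = 7.8 cm
107.3 = 1.118 × 10⁻⁵ × 7.8 × N²
N² = 107.3 / (8.7204 × 10⁻⁵) = 1,230,448
N ≈ √1,230,448 ≈ 1,109.3

≈ 1110 RPM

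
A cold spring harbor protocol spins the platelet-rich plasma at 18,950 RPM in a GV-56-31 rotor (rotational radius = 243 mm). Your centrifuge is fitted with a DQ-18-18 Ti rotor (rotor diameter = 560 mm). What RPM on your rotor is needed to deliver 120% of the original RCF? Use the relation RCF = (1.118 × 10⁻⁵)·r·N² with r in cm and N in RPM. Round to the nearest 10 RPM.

19340 RPM

Original rotor: r = 243 mm = 24.3 cm
RCF = 1.118 × 10⁻⁵ × r × N²
RCF_original = 1.118 × 10⁻⁵ × 24.3 × (18950)² = 1.118 × 10⁻⁵ × 24.3 × 359,102,500 ≈ 97,558.8 × g
Target RCF = 1.2 × 97,558.8 ≈ 117,070.6 × g
Your rotor: r = 560 mm / 2 = 280 mm = 28 cm
117,070.6 = 1.118 × 10⁻⁵ × 28 × N²
N² = 117,070.6 / (31.304 × 10⁻⁵) = 373,979,683
N ≈ √373,979,683 ≈ 19,338.6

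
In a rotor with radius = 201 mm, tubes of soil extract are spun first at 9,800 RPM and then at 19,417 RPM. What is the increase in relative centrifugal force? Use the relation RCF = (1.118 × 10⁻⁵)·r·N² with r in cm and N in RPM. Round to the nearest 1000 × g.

≈ 63000 ×g

r = 201 mm = 20.1 cm
RCF₁ = 1.118 × 10⁻⁵ × 20.1 × (9800)² = 1.118 × 10⁻⁵ × 20.1 × 96,040,000 ≈ 21,581.9 × g
RCF₂ = 1.118 × 10⁻⁵ × 20.1 × (19417)² = 1.118 × 10⁻⁵ × 20.1 × 377,019,889 ≈ 84,723.2 × g
Increase = 84,723.2 − 21,581.9 = 63,141.3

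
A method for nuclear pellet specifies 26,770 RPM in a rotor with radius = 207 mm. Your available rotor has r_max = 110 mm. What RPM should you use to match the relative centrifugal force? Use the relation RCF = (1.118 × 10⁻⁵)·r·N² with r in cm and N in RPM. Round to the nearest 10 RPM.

36720 RPM

Original rotor: r = 207 mm = 20.7 cm
RCF = 1.118 × 10⁻⁵ × r × N²
RCF_original = 1.118 × 10⁻⁵ × 20.7 × (26770)² = 1.118 × 10⁻⁵ × 20.7 × 716,632,900 ≈ 165,847.5 × g
Your rotor: r = 110 mm = 11.0 cm
165,847.5 = 1.118 × 10⁻⁵ × 11 × N²
N² = 165,847.5 / (12.298 × 10⁻⁵) = 1,348,572,939
N ≈ √1,348,572,939 ≈ 36,722.9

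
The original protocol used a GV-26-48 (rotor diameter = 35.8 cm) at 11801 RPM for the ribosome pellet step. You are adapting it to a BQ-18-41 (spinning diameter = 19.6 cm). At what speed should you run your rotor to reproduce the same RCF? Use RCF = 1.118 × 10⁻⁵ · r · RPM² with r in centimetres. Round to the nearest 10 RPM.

≈ 15950 RPM

Original rotor: r = 35.8 / 2 = 17.9 cm
RCF = 1.118 × 10⁻⁵ × r × N²
RCF_original = 1.118 × 10⁻⁵ × 17.9 × (11801)² = 1.118 × 10⁻⁵ × 17.9 × 139,263,601 ≈ 27,869.7 × g
Your rotor: r = 19.6 / 2 = 9.8 cm
27,869.7 = 1.118 × 10⁻⁵ × 9.8 × N²
N² = 27,869.7 / (10.9564 × 10⁻⁵) = 254,369,136
N ≈ √254,369,136 ≈ 15,949.0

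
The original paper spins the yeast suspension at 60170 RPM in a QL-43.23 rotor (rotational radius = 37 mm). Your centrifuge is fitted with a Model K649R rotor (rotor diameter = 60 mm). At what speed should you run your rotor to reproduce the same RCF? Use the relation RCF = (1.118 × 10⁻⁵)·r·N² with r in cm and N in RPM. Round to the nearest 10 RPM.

66820 RPM

Original rotor: r = 37 mm = 3.7 cm
RCF_original = 1.118 × 10⁻⁵ × 3.7 × (60170)² = 1.118 × 10⁻⁵ × 3.7 × 3,620,428,900 ≈ 149,762.7 × g
Your rotor: r = 60 mm / 2 = 30 mm = 3 cm
149,762.7 = 1.118 × 10⁻⁵ × 3 × N²
N² = 149,762.7 / (3.354 × 10⁻⁵) = 4,465,196,780
N ≈ √4,465,196,780 ≈ 66,822.1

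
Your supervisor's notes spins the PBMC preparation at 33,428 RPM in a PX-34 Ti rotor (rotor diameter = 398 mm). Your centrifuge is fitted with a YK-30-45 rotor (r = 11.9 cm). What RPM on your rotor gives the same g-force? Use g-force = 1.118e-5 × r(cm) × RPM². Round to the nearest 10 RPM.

43230 RPM

Original rotor: r = 398 mm / 2 = 199 mm = 19.9 cm
RCF_original = 1.118 × 10⁻⁵ × 19.9 × (33428)² = 1.118 × 10⁻⁵ × 19.9 × 1,117,431,184 ≈ 248,608.3 × g
248,608.3 = 1.118 × 10⁻⁵ × 11.9 × N²
N² = 248,608.3 / (13.3042 × 10⁻⁵) = 1,868,645,240
N ≈ √1,868,645,240 ≈ 43,227.8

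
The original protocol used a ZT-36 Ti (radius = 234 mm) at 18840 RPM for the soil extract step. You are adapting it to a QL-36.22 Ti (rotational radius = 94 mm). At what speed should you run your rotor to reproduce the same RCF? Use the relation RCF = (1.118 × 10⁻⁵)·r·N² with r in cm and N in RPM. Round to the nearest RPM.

≈ 29725 RPM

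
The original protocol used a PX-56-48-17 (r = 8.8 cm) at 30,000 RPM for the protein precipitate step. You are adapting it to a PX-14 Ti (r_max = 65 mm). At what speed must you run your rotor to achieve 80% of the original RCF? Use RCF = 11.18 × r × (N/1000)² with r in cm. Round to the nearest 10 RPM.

≈ 31220 RPM

RCF = 11.18 × r × (N/1000)²
RCF_original = 11.18 × 8.8 × (30)² = 11.18 × 8.8 × 900 ≈ 88,545.6 × g
Target RCF = 0.8 × 88,545.6 ≈ 70,836.5 × g
Your rotor: r = 65 mm = 6.5 cm
70,836.5 = 11.18 × 6.5 × (N/1000)²
(N/1000)² = 70,836.5 / 72.67 = 974.7695
N = 1000 × √974.7695 ≈ 31,221.3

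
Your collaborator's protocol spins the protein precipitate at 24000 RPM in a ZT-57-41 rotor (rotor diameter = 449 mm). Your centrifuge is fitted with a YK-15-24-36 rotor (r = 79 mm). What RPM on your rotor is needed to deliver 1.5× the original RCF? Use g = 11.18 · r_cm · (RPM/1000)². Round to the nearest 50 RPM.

49550 RPM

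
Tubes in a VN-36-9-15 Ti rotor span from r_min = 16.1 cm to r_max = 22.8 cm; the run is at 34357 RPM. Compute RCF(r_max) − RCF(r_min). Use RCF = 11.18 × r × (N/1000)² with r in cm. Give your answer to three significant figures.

≈ 88400 × g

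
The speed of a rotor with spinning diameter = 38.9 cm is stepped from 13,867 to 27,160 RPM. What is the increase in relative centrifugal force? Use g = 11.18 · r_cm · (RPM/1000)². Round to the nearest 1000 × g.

r = 38.9 / 2 = 19.45 cm
RCF₁ = 11.18 × 19.45 × (13.867)² = 11.18 × 19.45 × 192.293689 ≈ 41,814.5 × g
RCF₂ = 11.18 × 19.45 × (27.16)² = 11.18 × 19.45 × 737.6656 ≈ 160,406.1 × g
Increase = 160,406.1 − 41,814.5 = 118,591.6

≈ 119000 g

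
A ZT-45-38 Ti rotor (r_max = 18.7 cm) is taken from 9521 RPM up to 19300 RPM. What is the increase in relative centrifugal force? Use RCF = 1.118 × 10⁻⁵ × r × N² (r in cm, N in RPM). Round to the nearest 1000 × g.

≈ 59000 g

RCF₁ = 1.118 × 10⁻⁵ × 18.7 × (9521)² = 1.118 × 10⁻⁵ × 18.7 × 90,649,441 ≈ 18,951.7 × g
RCF₂ = 1.118 × 10⁻⁵ × 18.7 × (19300)² = 1.118 × 10⁻⁵ × 18.7 × 372,490,000 ≈ 77,875 × g
Increase = 77,875 − 18,951.7 = 58,923.3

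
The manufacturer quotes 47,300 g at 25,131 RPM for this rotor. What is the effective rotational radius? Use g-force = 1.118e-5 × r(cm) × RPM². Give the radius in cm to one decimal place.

r ≈ 6.7 cm

RCF = 1.118 × 10⁻⁵ × r × N²
47300 = 1.118 × 10⁻⁵ × r × (25131)²
r = 47300 / (1.118 × 10⁻⁵ × 631,567,161) = 47300 / 7060.921 ≈ 6.699 cm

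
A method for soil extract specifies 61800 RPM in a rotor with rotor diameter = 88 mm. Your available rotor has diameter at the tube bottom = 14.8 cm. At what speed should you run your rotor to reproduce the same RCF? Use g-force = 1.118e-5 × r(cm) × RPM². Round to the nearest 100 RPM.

Original rotor: r = 88 mm / 2 = 44 mm = 4.4 cm
RCF = 1.118 × 10⁻⁵ × r × N²
RCF_original = 1.118 × 10⁻⁵ × 4.4 × (61800)² = 1.118 × 10⁻⁵ × 4.4 × 3,819,240,000 ≈ 187,876.1 × g
Your rotor: r = 14.8 / 2 = 7.4 cm
187,876.1 = 1.118 × 10⁻⁵ × 7.4 × N²
N² = 187,876.1 / (8.2732 × 10⁻⁵) = 2,270,900,015
N ≈ √2,270,900,015 ≈ 47,654.0

≈ 47700 RPM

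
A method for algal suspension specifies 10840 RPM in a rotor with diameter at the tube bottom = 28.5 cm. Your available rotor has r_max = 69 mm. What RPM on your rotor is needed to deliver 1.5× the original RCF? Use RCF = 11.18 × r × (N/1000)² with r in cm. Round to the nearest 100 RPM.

19100 RPM

Original rotor: r = 28.5 / 2 = 14.25 cm
RCF_original = 11.18 × 14.25 × (10.84)² = 11.18 × 14.25 × 117.5056 ≈ 18,720.4 × g
Target RCF = 1.5 × 18,720.4 ≈ 28,080.6 × g
Your rotor: r = 69 mm = 6.9 cm
28,080.6 = 11.18 × 6.9 × (N/1000)²
(N/1000)² = 28,080.6 / 77.142 = 364.0118
N = 1000 × √364.0118 ≈ 19,079.1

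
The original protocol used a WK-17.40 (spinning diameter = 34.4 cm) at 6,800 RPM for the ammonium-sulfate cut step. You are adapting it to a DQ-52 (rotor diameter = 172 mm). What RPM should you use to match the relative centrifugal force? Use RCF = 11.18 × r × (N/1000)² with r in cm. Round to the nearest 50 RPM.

Original rotor: r = 34.4 / 2 = 17.2 cm
RCF_original = 11.18 × 17.2 × (6.8)² = 11.18 × 17.2 × 46.24 ≈ 8,891.8 × g
Your rotor: r = 172 mm / 2 = 86 mm = 8.6 cm
8,891.8 = 11.18 × 8.6 × (N/1000)²
(N/1000)² = 8,891.8 / 96.148 = 92.48034
N = 1000 × √92.48034 ≈ 9,616.7

≈ 9600 RPM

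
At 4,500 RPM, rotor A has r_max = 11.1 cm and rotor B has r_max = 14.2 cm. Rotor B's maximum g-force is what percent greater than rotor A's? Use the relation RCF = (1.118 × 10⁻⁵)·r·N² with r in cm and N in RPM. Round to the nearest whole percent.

At equal RPM, RCF scales linearly with r: ratio = 14.2 / 11.1 = 1.2793.
So rotor B delivers 27.9% more g-force.

28%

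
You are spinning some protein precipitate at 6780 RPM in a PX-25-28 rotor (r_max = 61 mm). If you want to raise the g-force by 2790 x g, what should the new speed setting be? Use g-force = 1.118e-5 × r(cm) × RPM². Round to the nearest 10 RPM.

≈ 9320 RPM

r = 61 mm = 6.1 cm
Current RCF = 1.118 × 10⁻⁵ × 6.1 × (6780)² = 1.118 × 10⁻⁵ × 6.1 × 45,968,400 ≈ 3,135 × g
Target RCF = 3,135 + 2,790 = 5,925 × g
N² = 5,925 / (6.8198 × 10⁻⁵) = 86,879,381
N ≈ √86,879,381 ≈ 9,320.9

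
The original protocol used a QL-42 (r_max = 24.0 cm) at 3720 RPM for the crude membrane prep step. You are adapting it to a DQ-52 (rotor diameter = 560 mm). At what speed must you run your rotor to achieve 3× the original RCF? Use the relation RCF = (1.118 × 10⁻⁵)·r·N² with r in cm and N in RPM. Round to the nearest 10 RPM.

5970 RPM

RCF_original = 1.118 × 10⁻⁵ × 24 × (3720)² = 1.118 × 10⁻⁵ × 24 × 13,838,400 ≈ 3,713.1 × g
Target RCF = 3 × 3,713.1 ≈ 11,139.3 × g
Your rotor: r = 560 mm / 2 = 280 mm = 28 cm
11,139.3 = 1.118 × 10⁻⁵ × 28 × N²
N² = 11,139.3 / (31.304 × 10⁻⁵) = 35,584,270
N ≈ √35,584,270 ≈ 5,965.3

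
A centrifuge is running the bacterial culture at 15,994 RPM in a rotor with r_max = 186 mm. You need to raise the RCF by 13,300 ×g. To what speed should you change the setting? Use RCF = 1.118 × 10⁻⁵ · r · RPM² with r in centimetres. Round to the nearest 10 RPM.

r = 186 mm = 18.6 cm
Current RCF = 1.118 × 10⁻⁵ × 18.6 × (15994)² = 1.118 × 10⁻⁵ × 18.6 × 255,808,036 ≈ 53,194.8 × g
Target RCF = 53,194.8 + 13,300 = 66,494.8 × g
N² = 66,494.8 / (20.7948 × 10⁻⁵) = 319,766,480
N ≈ √319,766,480 ≈ 17,882.0

17880 RPM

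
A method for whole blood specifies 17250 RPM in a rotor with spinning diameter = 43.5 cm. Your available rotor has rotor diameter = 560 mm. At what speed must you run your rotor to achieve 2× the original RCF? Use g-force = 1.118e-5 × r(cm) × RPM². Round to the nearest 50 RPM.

Original rotor: r = 43.5 / 2 = 21.75 cm
RCF = 1.118 × 10⁻⁵ × r × N²
RCF_original = 1.118 × 10⁻⁵ × 21.75 × (17250)² = 1.118 × 10⁻⁵ × 21.75 × 297,562,500 ≈ 72,356.8 × g
Target RCF = 2 × 72,356.8 ≈ 144,713.6 × g
Your rotor: r = 560 mm / 2 = 280 mm = 28 cm
144,713.6 = 1.118 × 10⁻⁵ × 28 × N²
N² = 144,713.6 / (31.304 × 10⁻⁵) = 462,284,692
N ≈ √462,284,692 ≈ 21,500.8

21500 RPM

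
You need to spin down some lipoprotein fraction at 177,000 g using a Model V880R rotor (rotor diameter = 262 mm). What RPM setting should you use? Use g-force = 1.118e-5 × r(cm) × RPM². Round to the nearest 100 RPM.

r = 262 mm / 2 = 131 mm = 13.1 cm
177,000 = 1.118 × 10⁻⁵ × 13.1 × N²
N² = 177,000 / (14.6458 × 10⁻⁵) = 1,208,537,601
N ≈ √1,208,537,601 ≈ 34,764.0

≈ 34800 RPM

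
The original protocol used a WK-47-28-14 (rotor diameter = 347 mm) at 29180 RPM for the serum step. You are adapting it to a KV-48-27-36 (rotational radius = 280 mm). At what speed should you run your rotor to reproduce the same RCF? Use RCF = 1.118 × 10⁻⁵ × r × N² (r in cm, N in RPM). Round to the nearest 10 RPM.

≈ 22970 RPM

Original rotor: r = 347 mm / 2 = 173.5 mm = 17.35 cm
RCF_original = 1.118 × 10⁻⁵ × 17.35 × (29180)² = 1.118 × 10⁻⁵ × 17.35 × 851,472,400 ≈ 165,162.7 × g
Your rotor: r = 280 mm = 28.0 cm
165,162.7 = 1.118 × 10⁻⁵ × 28 × N²
N² = 165,162.7 / (31.304 × 10⁻⁵) = 527,608,932
N ≈ √527,608,932 ≈ 22,969.7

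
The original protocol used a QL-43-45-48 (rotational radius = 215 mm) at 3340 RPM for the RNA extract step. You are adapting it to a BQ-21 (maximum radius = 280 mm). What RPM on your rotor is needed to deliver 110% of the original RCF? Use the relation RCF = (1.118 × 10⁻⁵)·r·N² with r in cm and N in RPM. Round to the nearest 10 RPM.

Original rotor: r = 215 mm = 21.5 cm
RCF_original = 1.118 × 10⁻⁵ × 21.5 × (3340)² = 1.118 × 10⁻⁵ × 21.5 × 11,155,600 ≈ 2,681.5 × g
Target RCF = 1.1 × 2,681.5 ≈ 2,949.7 × g
Your rotor: r = 280 mm = 28.0 cm
2,949.7 = 1.118 × 10⁻⁵ × 28 × N²
N² = 2,949.7 / (31.304 × 10⁻⁵) = 9,422,757
N ≈ √9,422,757 ≈ 3,069.7

3070 RPM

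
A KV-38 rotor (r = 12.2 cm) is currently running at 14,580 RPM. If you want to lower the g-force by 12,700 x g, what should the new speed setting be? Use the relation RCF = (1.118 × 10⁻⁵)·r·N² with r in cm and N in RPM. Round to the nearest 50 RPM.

Current RCF = 1.118 × 10⁻⁵ × 12.2 × (14580)² = 1.118 × 10⁻⁵ × 12.2 × 212,576,400 ≈ 28,994.6 × g
Target RCF = 28,994.6 − 12,700 = 16,294.6 × g
N² = 16,294.6 / (13.6396 × 10⁻⁵) = 119,465,380
N ≈ √119,465,380 ≈ 10,930.0

10950 RPM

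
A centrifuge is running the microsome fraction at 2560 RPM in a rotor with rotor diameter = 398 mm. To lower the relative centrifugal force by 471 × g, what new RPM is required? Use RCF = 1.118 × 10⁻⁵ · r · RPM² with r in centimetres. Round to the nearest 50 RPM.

r = 398 mm / 2 = 199 mm = 19.9 cm
Current RCF = 1.118 × 10⁻⁵ × 19.9 × (2560)² = 1.118 × 10⁻⁵ × 19.9 × 6,553,600 ≈ 1,458.1 × g
Target RCF = 1,458.1 − 471 = 987.1 × g
N² = 987.1 / (22.2482 × 10⁻⁵) = 4,436,763
N ≈ √4,436,763 ≈ 2,106.4

2100 RPM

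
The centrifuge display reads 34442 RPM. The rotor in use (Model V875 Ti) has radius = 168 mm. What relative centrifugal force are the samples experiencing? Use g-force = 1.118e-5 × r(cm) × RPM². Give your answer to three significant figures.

r = 168 mm = 16.8 cm
RCF = 1.118 × 10⁻⁵ × r × N²
RCF = 1.118 × 10⁻⁵ × 16.8 × (34442)² = 1.118 × 10⁻⁵ × 16.8 × 1,186,251,364 ≈ 222,806.5 × g

≈ 223000 g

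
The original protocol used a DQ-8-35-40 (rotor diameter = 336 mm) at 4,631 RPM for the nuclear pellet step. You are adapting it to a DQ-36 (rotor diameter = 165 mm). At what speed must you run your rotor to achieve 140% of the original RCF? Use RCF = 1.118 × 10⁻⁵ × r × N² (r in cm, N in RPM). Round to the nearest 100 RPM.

≈ 7800 RPM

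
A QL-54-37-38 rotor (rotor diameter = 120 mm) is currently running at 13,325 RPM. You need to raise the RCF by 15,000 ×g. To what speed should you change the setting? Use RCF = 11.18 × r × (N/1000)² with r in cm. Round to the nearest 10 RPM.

≈ 20030 RPM

r = 120 mm / 2 = 60 mm = 6 cm
Current RCF = 11.18 × 6 × (13.325)² = 11.18 × 6 × 177.555625 ≈ 11,910.4 × g
Target RCF = 11,910.4 + 15,000 = 26,910.4 × g
(N/1000)² = 26,910.4 / 67.08 = 401.1688
N = 1000 × √401.1688 ≈ 20,029.2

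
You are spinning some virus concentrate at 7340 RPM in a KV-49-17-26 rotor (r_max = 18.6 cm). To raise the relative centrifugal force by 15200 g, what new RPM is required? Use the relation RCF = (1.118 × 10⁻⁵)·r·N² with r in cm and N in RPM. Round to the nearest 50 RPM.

N₂ ≈ 11250 RPM

Current RCF = 1.118 × 10⁻⁵ × 18.6 × (7340)² = 1.118 × 10⁻⁵ × 18.6 × 53,875,600 ≈ 11,203.3 × g
Target RCF = 11,203.3 + 15,200 = 26,403.3 × g
N² = 26,403.3 / (20.7948 × 10⁻⁵) = 126,970,685
N ≈ √126,970,685 ≈ 11,268.1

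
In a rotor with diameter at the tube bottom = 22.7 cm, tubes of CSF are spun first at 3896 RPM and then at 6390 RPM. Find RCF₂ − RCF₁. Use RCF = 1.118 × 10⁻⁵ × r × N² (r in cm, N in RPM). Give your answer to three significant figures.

≈ 3260 ×g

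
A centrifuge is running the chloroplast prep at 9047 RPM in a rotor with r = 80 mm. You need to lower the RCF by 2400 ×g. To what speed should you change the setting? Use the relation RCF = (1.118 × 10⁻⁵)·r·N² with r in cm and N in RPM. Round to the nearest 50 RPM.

N₂ ≈ 7400 RPM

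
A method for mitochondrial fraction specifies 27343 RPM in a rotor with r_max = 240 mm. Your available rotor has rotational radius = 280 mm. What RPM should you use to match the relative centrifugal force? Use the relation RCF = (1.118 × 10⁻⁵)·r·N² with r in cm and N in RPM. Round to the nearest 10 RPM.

Original rotor: r = 240 mm = 24.0 cm
RCF_original = 1.118 × 10⁻⁵ × 24 × (27343)² = 1.118 × 10⁻⁵ × 24 × 747,639,649 ≈ 200,606.7 × g
Your rotor: r = 280 mm = 28.0 cm
200,606.7 = 1.118 × 10⁻⁵ × 28 × N²
N² = 200,606.7 / (31.304 × 10⁻⁵) = 640,834,079
N ≈ √640,834,079 ≈ 25,314.7

25310 RPM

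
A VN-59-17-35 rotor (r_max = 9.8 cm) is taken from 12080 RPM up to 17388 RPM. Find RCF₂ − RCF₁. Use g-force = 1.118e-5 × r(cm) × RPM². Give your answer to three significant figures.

RCF₁ = 1.118 × 10⁻⁵ × 9.8 × (12080)² = 1.118 × 10⁻⁵ × 9.8 × 145,926,400 ≈ 15,988.3 × g
RCF₂ = 1.118 × 10⁻⁵ × 9.8 × (17388)² = 1.118 × 10⁻⁵ × 9.8 × 302,342,544 ≈ 33,125.9 × g
Increase = 33,125.9 − 15,988.3 = 17,137.6

17100 ×g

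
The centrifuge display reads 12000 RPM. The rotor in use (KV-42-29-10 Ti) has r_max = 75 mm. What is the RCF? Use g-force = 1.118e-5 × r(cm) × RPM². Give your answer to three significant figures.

r = 75 mm = 7.5 cm
RCF = 1.118 × 10⁻⁵ × 7.5 × (12000)² = 1.118 × 10⁻⁵ × 7.5 × 144,000,000 ≈ 12,074.4 × g

RCF ≈ 12100 ×g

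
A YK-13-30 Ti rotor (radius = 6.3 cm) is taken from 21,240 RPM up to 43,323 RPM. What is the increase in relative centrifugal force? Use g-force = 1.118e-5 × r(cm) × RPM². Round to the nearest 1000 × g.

RCF₁ = 1.118 × 10⁻⁵ × 6.3 × (21240)² = 1.118 × 10⁻⁵ × 6.3 × 451,137,600 ≈ 31,775.4 × g
RCF₂ = 1.118 × 10⁻⁵ × 6.3 × (43323)² = 1.118 × 10⁻⁵ × 6.3 × 1,876,882,329 ≈ 132,196.3 × g
Increase = 132,196.3 − 31,775.4 = 100,420.9

100000 x g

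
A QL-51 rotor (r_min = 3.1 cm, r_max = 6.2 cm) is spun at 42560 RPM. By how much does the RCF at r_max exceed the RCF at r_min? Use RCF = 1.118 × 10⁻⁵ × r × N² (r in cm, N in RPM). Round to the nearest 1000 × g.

ΔRCF = 1.118 × 10⁻⁵ × (r_max − r_min) × N² = 1.118 × 10⁻⁵ × 3.1 × 1,811,353,600 ≈ 62,777.9

≈ 63000 x g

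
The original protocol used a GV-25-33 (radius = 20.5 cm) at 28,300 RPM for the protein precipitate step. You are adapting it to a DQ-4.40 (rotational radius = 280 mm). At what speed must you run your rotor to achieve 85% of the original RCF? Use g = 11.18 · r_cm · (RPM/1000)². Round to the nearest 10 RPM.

≈ 22330 RPM

RCF_original = 11.18 × 20.5 × (28.3)² = 11.18 × 20.5 × 800.89 ≈ 183,556 × g
Target RCF = 0.85 × 183,556 ≈ 156,022.6 × g
Your rotor: r = 280 mm = 28.0 cm
156,022.6 = 11.18 × 28 × (N/1000)²
(N/1000)² = 156,022.6 / 313.04 = 498.4111
N = 1000 × √498.4111 ≈ 22,325.1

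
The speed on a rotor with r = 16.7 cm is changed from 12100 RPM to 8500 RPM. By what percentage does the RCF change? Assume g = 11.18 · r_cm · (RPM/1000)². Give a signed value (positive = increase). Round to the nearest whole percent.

-51%

RCF ∝ N², so the ratio is (8500/12100)² = (0.702479)² = 0.4935.
Change = 0.4935 − 1 = -0.5065 → -50.7%.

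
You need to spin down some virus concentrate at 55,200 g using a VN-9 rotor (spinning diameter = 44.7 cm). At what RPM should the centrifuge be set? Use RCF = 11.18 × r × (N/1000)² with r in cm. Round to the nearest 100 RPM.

N ≈ 14900 RPM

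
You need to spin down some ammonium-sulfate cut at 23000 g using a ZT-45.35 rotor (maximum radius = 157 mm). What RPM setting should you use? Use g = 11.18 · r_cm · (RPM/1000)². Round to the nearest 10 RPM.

N ≈ 11450 RPM

r = 157 mm = 15.7 cm
RCF = 11.18 × r × (N/1000)²
23,000 = 11.18 × 15.7 × (N/1000)²
(N/1000)² = 23,000 / 175.526 = 131.0347
N = 1000 × √131.0347 ≈ 11,447.0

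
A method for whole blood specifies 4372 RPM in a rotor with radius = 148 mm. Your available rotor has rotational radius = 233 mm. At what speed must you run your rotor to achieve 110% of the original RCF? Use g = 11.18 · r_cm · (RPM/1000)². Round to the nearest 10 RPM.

Original rotor: r = 148 mm = 14.8 cm
RCF = 11.18 × r × (N/1000)²
RCF_original = 11.18 × 14.8 × (4.372)² = 11.18 × 14.8 × 19.114384 ≈ 3,162.7 × g
Target RCF = 1.1 × 3,162.7 ≈ 3,479 × g
Your rotor: r = 233 mm = 23.3 cm
3,479 = 11.18 × 23.3 × (N/1000)²
(N/1000)² = 3,479 / 260.494 = 13.35539
N = 1000 × √13.35539 ≈ 3,654.5

≈ 3650 RPM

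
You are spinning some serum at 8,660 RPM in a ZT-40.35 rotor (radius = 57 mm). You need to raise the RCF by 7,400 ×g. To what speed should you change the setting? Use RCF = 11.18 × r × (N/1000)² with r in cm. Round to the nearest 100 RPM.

N₂ ≈ 13800 RPM

r = 57 mm = 5.7 cm
Current RCF = 11.18 × 5.7 × (8.66)² = 11.18 × 5.7 × 74.9956 ≈ 4,779.2 × g
Target RCF = 4,779.2 + 7,400 = 12,179.2 × g
(N/1000)² = 12,179.2 / 63.726 = 191.1182
N = 1000 × √191.1182 ≈ 13,824.6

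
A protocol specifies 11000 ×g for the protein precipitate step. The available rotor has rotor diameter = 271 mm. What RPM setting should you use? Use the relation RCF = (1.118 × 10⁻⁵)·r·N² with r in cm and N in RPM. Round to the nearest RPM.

r = 271 mm / 2 = 135.5 mm = 13.55 cm
11,000 = 1.118 × 10⁻⁵ × 13.55 × N²
N² = 11,000 / (15.1489 × 10⁻⁵) = 72,612,533
N ≈ √72,612,533 ≈ 8,521.3

≈ 8521 RPM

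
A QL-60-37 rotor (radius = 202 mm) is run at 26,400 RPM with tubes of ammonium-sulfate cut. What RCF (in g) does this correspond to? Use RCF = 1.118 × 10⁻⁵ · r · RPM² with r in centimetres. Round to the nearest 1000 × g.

≈ 157000 g

r = 202 mm = 20.2 cm
RCF = 1.118 × 10⁻⁵ × 20.2 × (26400)² = 1.118 × 10⁻⁵ × 20.2 × 696,960,000 ≈ 157,398.7 × g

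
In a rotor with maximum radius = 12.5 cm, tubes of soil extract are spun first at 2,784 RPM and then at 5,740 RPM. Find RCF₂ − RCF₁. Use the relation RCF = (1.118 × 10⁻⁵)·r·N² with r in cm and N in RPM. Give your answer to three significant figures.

RCF₁ = 1.118 × 10⁻⁵ × 12.5 × (2784)² = 1.118 × 10⁻⁵ × 12.5 × 7,750,656 ≈ 1,083.2 × g
RCF₂ = 1.118 × 10⁻⁵ × 12.5 × (5740)² = 1.118 × 10⁻⁵ × 12.5 × 32,947,600 ≈ 4,604.4 × g
Increase = 4,604.4 − 1,083.2 = 3,521.2

3520 ×g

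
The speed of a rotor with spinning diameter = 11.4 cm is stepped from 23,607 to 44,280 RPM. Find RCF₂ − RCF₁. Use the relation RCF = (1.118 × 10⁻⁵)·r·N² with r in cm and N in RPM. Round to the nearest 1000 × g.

≈ 89000 × g

r = 11.4 / 2 = 5.7 cm
RCF₁ = 1.118 × 10⁻⁵ × 5.7 × (23607)² = 1.118 × 10⁻⁵ × 5.7 × 557,290,449 ≈ 35,513.9 × g
RCF₂ = 1.118 × 10⁻⁵ × 5.7 × (44280)² = 1.118 × 10⁻⁵ × 5.7 × 1,960,718,400 ≈ 124,948.7 × g
Increase = 124,948.7 − 35,513.9 = 89,434.8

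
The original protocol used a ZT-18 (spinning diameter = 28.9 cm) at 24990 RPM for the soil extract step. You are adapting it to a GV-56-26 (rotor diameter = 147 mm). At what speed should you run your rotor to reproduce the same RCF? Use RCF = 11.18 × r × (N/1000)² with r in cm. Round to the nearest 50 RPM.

35050 RPM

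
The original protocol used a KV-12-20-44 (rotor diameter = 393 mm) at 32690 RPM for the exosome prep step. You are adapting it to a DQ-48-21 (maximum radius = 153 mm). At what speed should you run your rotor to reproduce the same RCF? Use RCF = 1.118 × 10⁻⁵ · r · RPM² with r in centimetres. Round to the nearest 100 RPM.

≈ 37000 RPM

Original rotor: r = 393 mm / 2 = 196.5 mm = 19.65 cm
RCF_original = 1.118 × 10⁻⁵ × 19.65 × (32690)² = 1.118 × 10⁻⁵ × 19.65 × 1,068,636,100 ≈ 234,765.5 × g
Your rotor: r = 153 mm = 15.3 cm
234,765.5 = 1.118 × 10⁻⁵ × 15.3 × N²
N² = 234,765.5 / (17.1054 × 10⁻⁵) = 1,372,464,251
N ≈ √1,372,464,251 ≈ 37,046.8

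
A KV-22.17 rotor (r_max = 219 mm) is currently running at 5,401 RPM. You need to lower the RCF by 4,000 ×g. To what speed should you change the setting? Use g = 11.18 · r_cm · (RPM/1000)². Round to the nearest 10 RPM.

≈ 3580 RPM

r = 219 mm = 21.9 cm
Current RCF = 11.18 × 21.9 × (5.401)² = 11.18 × 21.9 × 29.170801 ≈ 7,142.2 × g
Target RCF = 7,142.2 − 4,000 = 3,142.2 × g
(N/1000)² = 3,142.2 / 244.842 = 12.83358
N = 1000 × √12.83358 ≈ 3,582.4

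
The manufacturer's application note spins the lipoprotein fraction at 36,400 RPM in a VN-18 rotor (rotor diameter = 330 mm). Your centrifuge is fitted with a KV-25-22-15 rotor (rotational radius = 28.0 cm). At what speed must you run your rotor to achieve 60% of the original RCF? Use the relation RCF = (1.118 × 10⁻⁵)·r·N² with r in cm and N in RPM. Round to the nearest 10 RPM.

≈ 21640 RPM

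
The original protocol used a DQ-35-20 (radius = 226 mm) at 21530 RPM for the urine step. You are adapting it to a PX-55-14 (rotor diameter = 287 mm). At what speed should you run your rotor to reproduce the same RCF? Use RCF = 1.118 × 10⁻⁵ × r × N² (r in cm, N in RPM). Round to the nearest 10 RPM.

27020 RPM

Original rotor: r = 226 mm = 22.6 cm
RCF_original = 1.118 × 10⁻⁵ × 22.6 × (21530)² = 1.118 × 10⁻⁵ × 22.6 × 463,540,900 ≈ 117,122 × g
Your rotor: r = 287 mm / 2 = 143.5 mm = 14.35 cm
117,122 = 1.118 × 10⁻⁵ × 14.35 × N²
N² = 117,122 / (16.0433 × 10⁻⁵) = 730,036,838
N ≈ √730,036,838 ≈ 27,019.2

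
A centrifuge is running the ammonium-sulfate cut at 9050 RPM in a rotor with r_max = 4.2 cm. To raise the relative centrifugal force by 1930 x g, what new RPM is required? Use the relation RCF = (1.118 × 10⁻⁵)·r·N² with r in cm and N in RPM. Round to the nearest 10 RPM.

N₂ ≈ 11090 RPM

Current RCF = 1.118 × 10⁻⁵ × 4.2 × (9050)² = 1.118 × 10⁻⁵ × 4.2 × 81,902,500 ≈ 3,845.8 × g
Target RCF = 3,845.8 + 1,930 = 5,775.8 × g
N² = 5,775.8 / (4.6956 × 10⁻⁵) = 123,004,515
N ≈ √123,004,515 ≈ 11,090.7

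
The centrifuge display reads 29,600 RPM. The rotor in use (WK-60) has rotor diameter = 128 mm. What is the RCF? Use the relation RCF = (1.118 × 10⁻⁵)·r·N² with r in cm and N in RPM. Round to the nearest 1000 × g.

r = 128 mm / 2 = 64 mm = 6.4 cm
RCF = 1.118 × 10⁻⁵ × r × N²
RCF = 1.118 × 10⁻⁵ × 6.4 × (29600)² = 1.118 × 10⁻⁵ × 6.4 × 876,160,000 ≈ 62,691 × g

63000 × g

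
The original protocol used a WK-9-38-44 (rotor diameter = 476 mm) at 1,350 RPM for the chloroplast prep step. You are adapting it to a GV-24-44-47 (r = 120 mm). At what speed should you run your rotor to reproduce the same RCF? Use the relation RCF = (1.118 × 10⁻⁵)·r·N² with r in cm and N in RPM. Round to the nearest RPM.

1901 RPM

Original rotor: r = 476 mm / 2 = 238 mm = 23.8 cm
RCF_original = 1.118 × 10⁻⁵ × 23.8 × (1350)² = 1.118 × 10⁻⁵ × 23.8 × 1,822,500 ≈ 484.9 × g
Your rotor: r = 120 mm = 12.0 cm
484.9 = 1.118 × 10⁻⁵ × 12 × N²
N² = 484.9 / (13.416 × 10⁻⁵) = 3,614,341
N ≈ √3,614,341 ≈ 1,901.1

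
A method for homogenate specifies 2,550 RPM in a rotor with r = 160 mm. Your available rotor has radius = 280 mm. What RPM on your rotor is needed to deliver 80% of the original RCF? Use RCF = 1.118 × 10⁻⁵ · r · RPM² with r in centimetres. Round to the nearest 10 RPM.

≈ 1720 RPM

Original rotor: r = 160 mm = 16.0 cm
RCF_original = 1.118 × 10⁻⁵ × 16 × (2550)² = 1.118 × 10⁻⁵ × 16 × 6,502,500 ≈ 1,163.2 × g
Target RCF = 0.8 × 1,163.2 ≈ 930.6 × g
Your rotor: r = 280 mm = 28.0 cm
930.6 = 1.118 × 10⁻⁵ × 28 × N²
N² = 930.6 / (31.304 × 10⁻⁵) = 2,972,783
N ≈ √2,972,783 ≈ 1,724.2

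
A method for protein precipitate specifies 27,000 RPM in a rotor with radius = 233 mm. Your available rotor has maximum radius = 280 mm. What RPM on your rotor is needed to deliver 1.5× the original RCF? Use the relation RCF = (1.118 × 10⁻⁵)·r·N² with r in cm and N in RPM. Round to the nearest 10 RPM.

≈ 30170 RPM

Original rotor: r = 233 mm = 23.3 cm
RCF_original = 1.118 × 10⁻⁵ × 23.3 × (27000)² = 1.118 × 10⁻⁵ × 23.3 × 729,000,000 ≈ 189,900.1 × g
Target RCF = 1.5 × 189,900.1 ≈ 284,850.2 × g
Your rotor: r = 280 mm = 28.0 cm
284,850.2 = 1.118 × 10⁻⁵ × 28 × N²
N² = 284,850.2 / (31.304 × 10⁻⁵) = 909,948,249
N ≈ √909,948,249 ≈ 30,165.3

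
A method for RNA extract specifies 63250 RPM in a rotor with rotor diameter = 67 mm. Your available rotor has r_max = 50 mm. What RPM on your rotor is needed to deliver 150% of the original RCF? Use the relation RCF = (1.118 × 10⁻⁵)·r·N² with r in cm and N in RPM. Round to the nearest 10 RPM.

63410 RPM

Original rotor: r = 67 mm / 2 = 33.5 mm = 3.35 cm
RCF_original = 1.118 × 10⁻⁵ × 3.35 × (63250)² = 1.118 × 10⁻⁵ × 3.35 × 4,000,562,500 ≈ 149,833.1 × g
Target RCF = 1.5 × 149,833.1 ≈ 224,749.7 × g
Your rotor: r = 50 mm = 5.0 cm
224,749.7 = 1.118 × 10⁻⁵ × 5 × N²
N² = 224,749.7 / (5.59 × 10⁻⁵) = 4,020,567,084
N ≈ √4,020,567,084 ≈ 63,407.9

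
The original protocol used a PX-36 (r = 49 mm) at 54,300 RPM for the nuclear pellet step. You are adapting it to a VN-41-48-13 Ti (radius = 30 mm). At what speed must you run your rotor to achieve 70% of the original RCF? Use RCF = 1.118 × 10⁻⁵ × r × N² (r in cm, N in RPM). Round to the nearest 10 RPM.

58060 RPM

Original rotor: r = 49 mm = 4.9 cm
RCF_original = 1.118 × 10⁻⁵ × 4.9 × (54300)² = 1.118 × 10⁻⁵ × 4.9 × 2,948,490,000 ≈ 161,524.2 × g
Target RCF = 0.7 × 161,524.2 ≈ 113,066.9 × g
Your rotor: r = 30 mm = 3.0 cm
113,066.9 = 1.118 × 10⁻⁵ × 3 × N²
N² = 113,066.9 / (3.354 × 10⁻⁵) = 3,371,106,142
N ≈ √3,371,106,142 ≈ 58,061.2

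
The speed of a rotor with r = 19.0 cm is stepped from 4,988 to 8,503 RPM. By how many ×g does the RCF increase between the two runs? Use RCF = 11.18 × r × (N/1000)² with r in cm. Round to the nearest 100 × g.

≈ 10100 ×g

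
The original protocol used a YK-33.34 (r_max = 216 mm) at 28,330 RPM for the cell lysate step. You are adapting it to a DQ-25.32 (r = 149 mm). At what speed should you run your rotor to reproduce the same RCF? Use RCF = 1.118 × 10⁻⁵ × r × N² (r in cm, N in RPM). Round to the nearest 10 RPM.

≈ 34110 RPM

Original rotor: r = 216 mm = 21.6 cm
RCF = 1.118 × 10⁻⁵ × r × N²
RCF_original = 1.118 × 10⁻⁵ × 21.6 × (28330)² = 1.118 × 10⁻⁵ × 21.6 × 802,588,900 ≈ 193,815.6 × g
Your rotor: r = 149 mm = 14.9 cm
193,815.6 = 1.118 × 10⁻⁵ × 14.9 × N²
N² = 193,815.6 / (16.6582 × 10⁻⁵) = 1,163,484,650
N ≈ √1,163,484,650 ≈ 34,109.9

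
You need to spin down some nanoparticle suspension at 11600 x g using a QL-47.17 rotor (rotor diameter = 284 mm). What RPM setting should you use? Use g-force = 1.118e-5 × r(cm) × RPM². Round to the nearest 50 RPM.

8550 RPM

r = 284 mm / 2 = 142 mm = 14.2 cm
11,600 = 1.118 × 10⁻⁵ × 14.2 × N²
N² = 11,600 / (15.8756 × 10⁻⁵) = 73,068,105
N ≈ √73,068,105 ≈ 8,548.0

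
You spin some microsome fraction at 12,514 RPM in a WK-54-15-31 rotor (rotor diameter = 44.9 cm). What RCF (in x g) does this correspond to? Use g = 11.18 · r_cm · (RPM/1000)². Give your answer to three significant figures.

r = 44.9 / 2 = 22.45 cm
RCF = 11.18 × 22.45 × (12.514)² = 11.18 × 22.45 × 156.600196 ≈ 39,305.2 × g

≈ 39300 x g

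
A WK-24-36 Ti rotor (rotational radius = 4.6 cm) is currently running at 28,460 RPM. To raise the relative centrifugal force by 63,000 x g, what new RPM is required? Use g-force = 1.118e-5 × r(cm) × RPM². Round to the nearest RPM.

Current RCF = 1.118 × 10⁻⁵ × 4.6 × (28460)² = 1.118 × 10⁻⁵ × 4.6 × 809,971,600 ≈ 41,655.2 × g
Target RCF = 41,655.2 + 63,000 = 104,655.2 × g
N² = 104,655.2 / (5.1428 × 10⁻⁵) = 2,034,984,833
N ≈ √2,034,984,833 ≈ 45,110.8

N₂ ≈ 45111 RPM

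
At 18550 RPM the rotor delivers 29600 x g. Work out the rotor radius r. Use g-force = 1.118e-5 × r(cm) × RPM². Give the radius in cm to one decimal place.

29600 = 1.118 × 10⁻⁵ × r × (18550)²
r = 29600 / (1.118 × 10⁻⁵ × 344,102,500) = 29600 / 3847.066 ≈ 7.694 cm

7.7 cm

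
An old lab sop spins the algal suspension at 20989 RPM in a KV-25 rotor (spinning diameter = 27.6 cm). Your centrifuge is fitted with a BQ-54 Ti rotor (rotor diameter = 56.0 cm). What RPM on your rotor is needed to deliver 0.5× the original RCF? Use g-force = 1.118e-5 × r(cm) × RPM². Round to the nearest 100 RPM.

Original rotor: r = 27.6 / 2 = 13.8 cm
RCF_original = 1.118 × 10⁻⁵ × 13.8 × (20989)² = 1.118 × 10⁻⁵ × 13.8 × 440,538,121 ≈ 67,968 × g
Target RCF = 0.5 × 67,968 ≈ 33,984 × g
Your rotor: r = 56.0 / 2 = 28 cm
33,984 = 1.118 × 10⁻⁵ × 28 × N²
N² = 33,984 / (31.304 × 10⁻⁵) = 108,561,206
N ≈ √108,561,206 ≈ 10,419.3

10400 RPM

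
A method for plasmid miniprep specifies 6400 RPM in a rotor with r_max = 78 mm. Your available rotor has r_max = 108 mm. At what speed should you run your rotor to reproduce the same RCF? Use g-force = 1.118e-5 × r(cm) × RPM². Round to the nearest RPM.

Original rotor: r = 78 mm = 7.8 cm
RCF_original = 1.118 × 10⁻⁵ × 7.8 × (6400)² = 1.118 × 10⁻⁵ × 7.8 × 40,960,000 ≈ 3,571.9 × g
Your rotor: r = 108 mm = 10.8 cm
3,571.9 = 1.118 × 10⁻⁵ × 10.8 × N²
N² = 3,571.9 / (12.0744 × 10⁻⁵) = 29,582,422
N ≈ √29,582,422 ≈ 5,439.0

≈ 5439 RPM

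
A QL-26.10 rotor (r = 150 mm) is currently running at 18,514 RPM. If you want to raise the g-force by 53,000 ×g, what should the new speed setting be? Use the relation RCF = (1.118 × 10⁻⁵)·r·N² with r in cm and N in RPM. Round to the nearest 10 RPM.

r = 150 mm = 15.0 cm
Current RCF = 1.118 × 10⁻⁵ × 15 × (18514)² = 1.118 × 10⁻⁵ × 15 × 342,768,196 ≈ 57,482.2 × g
Target RCF = 57,482.2 + 53,000 = 110,482.2 × g
N² = 110,482.2 / (16.77 × 10⁻⁵) = 658,808,587
N ≈ √658,808,587 ≈ 25,667.3

25670 RPM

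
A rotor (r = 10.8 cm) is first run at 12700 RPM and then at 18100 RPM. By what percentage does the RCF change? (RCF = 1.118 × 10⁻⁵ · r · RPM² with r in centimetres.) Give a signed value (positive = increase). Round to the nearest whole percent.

RCF ∝ N², so the ratio is (18100/12700)² = (1.425197)² = 2.0312.
Change = 2.0312 − 1 = +1.0312 → +103.1%.

+103%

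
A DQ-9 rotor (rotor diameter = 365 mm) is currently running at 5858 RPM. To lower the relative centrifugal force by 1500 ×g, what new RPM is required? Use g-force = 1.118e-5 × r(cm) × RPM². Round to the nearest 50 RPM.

N₂ ≈ 5200 RPM

r = 365 mm / 2 = 182.5 mm = 18.25 cm
Current RCF = 1.118 × 10⁻⁵ × 18.25 × (5858)² = 1.118 × 10⁻⁵ × 18.25 × 34,316,164 ≈ 7,001.7 × g
Target RCF = 7,001.7 − 1,500 = 5,501.7 × g
N² = 5,501.7 / (20.4035 × 10⁻⁵) = 26,964,491
N ≈ √26,964,491 ≈ 5,192.7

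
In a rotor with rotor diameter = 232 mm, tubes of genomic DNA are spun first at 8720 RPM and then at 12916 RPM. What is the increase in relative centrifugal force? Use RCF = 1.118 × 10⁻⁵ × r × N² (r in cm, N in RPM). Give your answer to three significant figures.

11800 × g

r = 232 mm / 2 = 116 mm = 11.6 cm
RCF₁ = 1.118 × 10⁻⁵ × 11.6 × (8720)² = 1.118 × 10⁻⁵ × 11.6 × 76,038,400 ≈ 9,861.3 × g
RCF₂ = 1.118 × 10⁻⁵ × 11.6 × (12916)² = 1.118 × 10⁻⁵ × 11.6 × 166,823,056 ≈ 21,634.9 × g
Increase = 21,634.9 − 9,861.3 = 11,773.6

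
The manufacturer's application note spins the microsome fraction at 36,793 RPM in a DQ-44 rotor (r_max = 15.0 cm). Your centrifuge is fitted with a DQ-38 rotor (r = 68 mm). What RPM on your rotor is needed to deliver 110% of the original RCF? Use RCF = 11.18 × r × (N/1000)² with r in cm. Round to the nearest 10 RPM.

RCF_original = 11.18 × 15 × (36.793)² = 11.18 × 15 × 1,353.724849 ≈ 227,019.7 × g
Target RCF = 1.1 × 227,019.7 ≈ 249,721.7 × g
Your rotor: r = 68 mm = 6.8 cm
249,721.7 = 11.18 × 6.8 × (N/1000)²
(N/1000)² = 249,721.7 / 76.024 = 3284.775
N = 1000 × √3284.775 ≈ 57,313.0

≈ 57310 RPM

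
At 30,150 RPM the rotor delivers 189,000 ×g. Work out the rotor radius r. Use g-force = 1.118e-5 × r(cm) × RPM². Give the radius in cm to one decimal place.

RCF = 1.118 × 10⁻⁵ × r × N²
189000 = 1.118 × 10⁻⁵ × r × (30150)²
r = 189000 / (1.118 × 10⁻⁵ × 909,022,500) = 189000 / 10162.87 ≈ 18.597 cm

≈ 18.6 cm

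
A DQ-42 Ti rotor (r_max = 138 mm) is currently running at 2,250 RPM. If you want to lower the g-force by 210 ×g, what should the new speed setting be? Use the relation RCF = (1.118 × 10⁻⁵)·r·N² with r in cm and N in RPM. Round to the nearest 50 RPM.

≈ 1900 RPM

r = 138 mm = 13.8 cm
Current RCF = 1.118 × 10⁻⁵ × 13.8 × (2250)² = 1.118 × 10⁻⁵ × 13.8 × 5,062,500 ≈ 781.1 × g
Target RCF = 781.1 − 210 = 571.1 × g
N² = 571.1 / (15.4284 × 10⁻⁵) = 3,701,615
N ≈ √3,701,615 ≈ 1,924.0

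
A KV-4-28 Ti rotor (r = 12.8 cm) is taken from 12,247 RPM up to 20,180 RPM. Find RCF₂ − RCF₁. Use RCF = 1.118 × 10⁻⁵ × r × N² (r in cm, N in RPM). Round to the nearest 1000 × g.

≈ 37000 × g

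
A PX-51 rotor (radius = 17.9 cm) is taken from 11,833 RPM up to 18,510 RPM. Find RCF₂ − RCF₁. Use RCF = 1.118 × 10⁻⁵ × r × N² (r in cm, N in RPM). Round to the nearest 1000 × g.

RCF₁ = 1.118 × 10⁻⁵ × 17.9 × (11833)² = 1.118 × 10⁻⁵ × 17.9 × 140,019,889 ≈ 28,021.1 × g
RCF₂ = 1.118 × 10⁻⁵ × 17.9 × (18510)² = 1.118 × 10⁻⁵ × 17.9 × 342,620,100 ≈ 68,565.8 × g
Increase = 68,565.8 − 28,021.1 = 40,544.7

≈ 41000 x g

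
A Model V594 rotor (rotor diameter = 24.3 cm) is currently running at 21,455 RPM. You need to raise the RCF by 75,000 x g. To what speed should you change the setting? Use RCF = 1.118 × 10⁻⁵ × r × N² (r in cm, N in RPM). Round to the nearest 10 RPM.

r = 24.3 / 2 = 12.15 cm
Current RCF = 1.118 × 10⁻⁵ × 12.15 × (21455)² = 1.118 × 10⁻⁵ × 12.15 × 460,317,025 ≈ 62,528.1 × g
Target RCF = 62,528.1 + 75,000 = 137,528.1 × g
N² = 137,528.1 / (13.5837 × 10⁻⁵) = 1,012,449,480
N ≈ √1,012,449,480 ≈ 31,819.0

N₂ ≈ 31820 RPM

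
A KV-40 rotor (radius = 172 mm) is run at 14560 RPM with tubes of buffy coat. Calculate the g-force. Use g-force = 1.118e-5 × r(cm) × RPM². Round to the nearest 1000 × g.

RCF ≈ 41000 × g

r = 172 mm = 17.2 cm
RCF = 1.118 × 10⁻⁵ × 17.2 × (14560)² = 1.118 × 10⁻⁵ × 17.2 × 211,993,600 ≈ 40,765.5 × g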